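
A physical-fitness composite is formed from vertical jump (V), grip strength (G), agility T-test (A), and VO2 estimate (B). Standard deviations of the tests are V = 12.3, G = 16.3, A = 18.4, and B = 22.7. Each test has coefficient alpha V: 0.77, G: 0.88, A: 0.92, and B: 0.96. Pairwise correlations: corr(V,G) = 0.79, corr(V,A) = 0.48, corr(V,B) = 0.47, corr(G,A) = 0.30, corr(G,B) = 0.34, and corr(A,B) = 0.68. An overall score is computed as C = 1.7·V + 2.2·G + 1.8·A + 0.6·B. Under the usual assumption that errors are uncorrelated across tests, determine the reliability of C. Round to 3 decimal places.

Var(C) = 1.7²·12.3² + 2.2²·16.3² + 1.8²·18.4² + 0.6²·22.7² + 2·[3.74·12.3·16.3·0.79 + 3.06·12.3·18.4·0.48 + 1.02·12.3·22.7·0.47 + 3.96·16.3·18.4·0.30 + 1.32·16.3·22.7·0.34 + 1.08·18.4·22.7·0.68] = 3005.61 + 3775.5 = 6781.11.
Under uncorrelated errors the observed covariances equal the true-score covariances, so only the own-variance terms attenuate.
True-score variance = [1.7²·12.3²·0.77 + 2.2²·16.3²·0.88 + 1.8²·18.4²·0.92 + 0.6²·22.7²·0.96] + 3775.5 = 2655.56 + 3775.5 = 6431.06.
Reliability = 6431.06 / 6781.11 = 0.948.

0.948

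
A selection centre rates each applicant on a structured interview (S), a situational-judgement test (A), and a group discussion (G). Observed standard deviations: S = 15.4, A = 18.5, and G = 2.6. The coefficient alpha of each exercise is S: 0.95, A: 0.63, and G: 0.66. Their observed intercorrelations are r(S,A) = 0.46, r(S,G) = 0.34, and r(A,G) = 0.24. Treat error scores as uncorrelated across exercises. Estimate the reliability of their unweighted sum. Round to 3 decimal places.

0.843

Var(S+A+G) = 15.4² + 18.5² + 2.6² + 2·[15.4·18.5·0.46 + 15.4·2.6·0.34 + 18.5·2.6·0.24] = 586.17 + 312.423 = 898.593.
With uncorrelated errors the cross-covariances are all true-score covariance, so they carry over unchanged; only the diagonal terms shrink to ρᵢσᵢ².
True-score variance = [15.4²·0.95 + 18.5²·0.63 + 2.6²·0.66] + 312.423 = 445.381 + 312.423 = 757.804.
Reliability = 757.804 / 898.593 = 0.843.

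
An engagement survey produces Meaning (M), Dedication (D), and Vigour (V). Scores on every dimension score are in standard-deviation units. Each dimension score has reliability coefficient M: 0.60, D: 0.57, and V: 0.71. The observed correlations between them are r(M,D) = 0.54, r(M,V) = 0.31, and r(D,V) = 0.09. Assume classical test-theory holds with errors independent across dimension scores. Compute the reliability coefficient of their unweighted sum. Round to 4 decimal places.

Var(M+D+V) = 3 + 2·[0.54 + 0.31 + 0.09] = 3 + 1.88 = 4.88.
Because errors are independent across components, Cov(Tᵢ,Tⱼ) = Cov(Xᵢ,Xⱼ); the off-diagonal part of the true-score variance is the same as above.
True-score variance = [0.60 + 0.57 + 0.71] + 1.88 = 1.88 + 1.88 = 3.76.
Reliability = 3.76 / 4.88 = 0.7705.

0.7705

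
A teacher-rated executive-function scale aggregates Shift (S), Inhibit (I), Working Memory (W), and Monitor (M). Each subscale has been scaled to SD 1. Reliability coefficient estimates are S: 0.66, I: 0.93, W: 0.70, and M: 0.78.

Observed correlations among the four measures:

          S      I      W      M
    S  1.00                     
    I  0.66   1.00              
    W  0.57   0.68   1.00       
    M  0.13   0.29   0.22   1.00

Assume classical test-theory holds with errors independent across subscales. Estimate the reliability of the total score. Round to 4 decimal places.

Var(S+I+W+M) = 4 + 2·[0.66 + 0.57 + 0.13 + 0.68 + 0.29 + 0.22] = 4 + 5.1 = 9.1.
Because errors are independent across components, Cov(Tᵢ,Tⱼ) = Cov(Xᵢ,Xⱼ); the off-diagonal part of the true-score variance is the same as above.
True-score variance = [0.66 + 0.93 + 0.70 + 0.78] + 5.1 = 3.07 + 5.1 = 8.17.
Reliability = 8.17 / 9.1 = 0.8978.

0.8978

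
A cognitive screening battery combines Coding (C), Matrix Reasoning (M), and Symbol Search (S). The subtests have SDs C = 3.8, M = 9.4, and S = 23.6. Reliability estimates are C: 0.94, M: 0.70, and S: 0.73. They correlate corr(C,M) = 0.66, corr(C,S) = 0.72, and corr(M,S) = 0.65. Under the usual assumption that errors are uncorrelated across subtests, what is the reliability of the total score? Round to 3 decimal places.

Var(C+M+S) = 3.8² + 9.4² + 23.6² + 2·[3.8·9.4·0.66 + 3.8·23.6·0.72 + 9.4·23.6·0.65] = 659.76 + 464.682 = 1124.44.
Because errors are independent across components, Cov(Tᵢ,Tⱼ) = Cov(Xᵢ,Xⱼ); the off-diagonal part of the true-score variance is the same as above.
True-score variance = [3.8²·0.94 + 9.4²·0.70 + 23.6²·0.73] + 464.682 = 482.006 + 464.682 = 946.688.
Reliability = 946.688 / 1124.44 = 0.842.

0.842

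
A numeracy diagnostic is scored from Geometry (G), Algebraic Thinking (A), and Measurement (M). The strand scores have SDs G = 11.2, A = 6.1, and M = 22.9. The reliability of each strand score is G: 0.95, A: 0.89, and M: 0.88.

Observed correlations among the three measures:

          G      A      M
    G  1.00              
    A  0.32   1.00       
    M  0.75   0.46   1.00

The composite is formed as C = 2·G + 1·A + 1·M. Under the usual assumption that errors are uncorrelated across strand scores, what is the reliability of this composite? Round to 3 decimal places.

Var(C) = 2²·11.2² + 6.1² + 22.9² + 2·[2·11.2·6.1·0.32 + 2·11.2·22.9·0.75 + 6.1·22.9·0.46] = 1063.38 + 985.404 = 2048.78.
Because errors are independent across components, Cov(Tᵢ,Tⱼ) = Cov(Xᵢ,Xⱼ); the off-diagonal part of the true-score variance is the same as above.
True-score variance = [2²·11.2²·0.95 + 6.1²·0.89 + 22.9²·0.88] + 985.404 = 971.27 + 985.404 = 1956.67.
Reliability = 1956.67 / 2048.78 = 0.955.

0.955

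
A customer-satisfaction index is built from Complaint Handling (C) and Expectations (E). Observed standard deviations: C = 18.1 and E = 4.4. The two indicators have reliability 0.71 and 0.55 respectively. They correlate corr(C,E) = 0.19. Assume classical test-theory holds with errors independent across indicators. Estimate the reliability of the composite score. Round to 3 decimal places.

0.725

Var(C+E) = 18.1² + 4.4² + 2·[18.1·4.4·0.19] = 346.97 + 30.2632 = 377.233.
With uncorrelated errors the cross-covariances are all true-score covariance, so they carry over unchanged; only the diagonal terms shrink to ρᵢσᵢ².
True-score variance = [18.1²·0.71 + 4.4²·0.55] + 30.2632 = 243.251 + 30.2632 = 273.514.
Reliability = 273.514 / 377.233 = 0.725.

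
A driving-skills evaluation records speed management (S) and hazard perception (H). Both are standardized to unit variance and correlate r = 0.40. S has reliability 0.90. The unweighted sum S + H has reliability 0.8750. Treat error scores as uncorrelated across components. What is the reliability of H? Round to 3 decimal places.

Var(S+H) = 2 + 2·0.40 = 2.800.
True-score variance = ρ_S + ρ_H + 2·0.40, so 0.8750 = (0.90 + ρ_H + 0.80) / 2.800.
ρ_H = 0.8750·2.800 − 0.90 − 0.80 = 0.750.

0.750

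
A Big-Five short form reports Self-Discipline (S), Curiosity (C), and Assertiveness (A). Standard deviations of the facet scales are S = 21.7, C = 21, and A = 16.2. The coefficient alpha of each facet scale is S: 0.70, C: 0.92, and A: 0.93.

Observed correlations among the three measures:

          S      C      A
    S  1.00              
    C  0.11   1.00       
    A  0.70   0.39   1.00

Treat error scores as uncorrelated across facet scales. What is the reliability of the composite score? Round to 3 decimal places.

Var(S+C+A) = 21.7² + 21² + 16.2² + 2·[21.7·21·0.11 + 21.7·16.2·0.70 + 21·16.2·0.39] = 1174.33 + 857.766 = 2032.1.
Because errors are independent across components, Cov(Tᵢ,Tⱼ) = Cov(Xᵢ,Xⱼ); the off-diagonal part of the true-score variance is the same as above.
True-score variance = [21.7²·0.70 + 21²·0.92 + 16.2²·0.93] + 857.766 = 979.412 + 857.766 = 1837.18.
Reliability = 1837.18 / 2032.1 = 0.904.

0.904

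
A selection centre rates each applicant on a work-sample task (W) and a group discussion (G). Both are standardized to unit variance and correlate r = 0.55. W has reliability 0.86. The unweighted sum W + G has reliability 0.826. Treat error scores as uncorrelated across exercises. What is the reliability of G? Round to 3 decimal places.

Var(W+G) = 2 + 2·0.55 = 3.100.
True-score variance = ρ_W + ρ_G + 2·0.55, so 0.826 = (0.86 + ρ_G + 1.10) / 3.100.
ρ_G = 0.826·3.100 − 0.86 − 1.10 = 0.601.

0.601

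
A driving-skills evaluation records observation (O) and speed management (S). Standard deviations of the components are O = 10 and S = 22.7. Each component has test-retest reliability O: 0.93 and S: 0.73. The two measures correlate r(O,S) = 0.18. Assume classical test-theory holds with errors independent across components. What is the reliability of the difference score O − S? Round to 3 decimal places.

Var(O−S) = 10² + 22.7² − 2·10·22.7·0.18 = 615.29 − 81.72 = 533.57.
Under uncorrelated errors the observed covariances equal the true-score covariances, so only the own-variance terms attenuate.
True-score variance = [10²·0.93 + 22.7²·0.73] − 81.72 = 469.162 − 81.72 = 387.442.
Reliability = 387.442 / 533.57 = 0.726.

0.726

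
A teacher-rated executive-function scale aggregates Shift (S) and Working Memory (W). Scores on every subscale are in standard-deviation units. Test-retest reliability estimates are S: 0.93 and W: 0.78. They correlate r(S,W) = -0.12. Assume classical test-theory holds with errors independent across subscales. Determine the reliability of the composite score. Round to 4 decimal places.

Var(S+W) = 2 + 2·[(-0.12)] = 2 − 0.24 = 1.76.
Under uncorrelated errors the observed covariances equal the true-score covariances, so only the own-variance terms attenuate.
True-score variance = [0.93 + 0.78] − 0.24 = 1.71 − 0.24 = 1.47.
Reliability = 1.47 / 1.76 = 0.8352.

0.8352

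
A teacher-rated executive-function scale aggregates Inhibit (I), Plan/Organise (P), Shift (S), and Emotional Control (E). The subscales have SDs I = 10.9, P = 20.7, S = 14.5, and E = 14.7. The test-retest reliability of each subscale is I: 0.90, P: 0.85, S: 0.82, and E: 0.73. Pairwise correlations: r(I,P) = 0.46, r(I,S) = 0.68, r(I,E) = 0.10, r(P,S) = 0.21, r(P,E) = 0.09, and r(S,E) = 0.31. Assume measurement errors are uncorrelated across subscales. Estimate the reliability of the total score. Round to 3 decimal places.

0.901

Var(I+P+S+E) = 10.9² + 20.7² + 14.5² + 14.7² + 2·[10.9·20.7·0.46 + 10.9·14.5·0.68 + 10.9·14.7·0.10 + 20.7·14.5·0.21 + 20.7·14.7·0.09 + 14.5·14.7·0.31] = 973.64 + 767.562 = 1741.2.
With uncorrelated errors the cross-covariances are all true-score covariance, so they carry over unchanged; only the diagonal terms shrink to ρᵢσᵢ².
True-score variance = [10.9²·0.90 + 20.7²·0.85 + 14.5²·0.82 + 14.7²·0.73] + 767.562 = 801.296 + 767.562 = 1568.86.
Reliability = 1568.86 / 1741.2 = 0.901.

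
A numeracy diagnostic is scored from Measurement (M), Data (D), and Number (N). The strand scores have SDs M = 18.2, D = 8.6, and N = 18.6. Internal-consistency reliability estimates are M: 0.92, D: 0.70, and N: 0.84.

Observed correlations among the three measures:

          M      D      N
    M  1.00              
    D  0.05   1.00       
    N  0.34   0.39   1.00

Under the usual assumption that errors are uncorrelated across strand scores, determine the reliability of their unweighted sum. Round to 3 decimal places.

Var(M+D+N) = 18.2² + 8.6² + 18.6² + 2·[18.2·8.6·0.05 + 18.2·18.6·0.34 + 8.6·18.6·0.39] = 751.16 + 370.614 = 1121.77.
Because errors are independent across components, Cov(Tᵢ,Tⱼ) = Cov(Xᵢ,Xⱼ); the off-diagonal part of the true-score variance is the same as above.
True-score variance = [18.2²·0.92 + 8.6²·0.70 + 18.6²·0.84] + 370.614 = 647.119 + 370.614 = 1017.73.
Reliability = 1017.73 / 1121.77 = 0.907.

0.907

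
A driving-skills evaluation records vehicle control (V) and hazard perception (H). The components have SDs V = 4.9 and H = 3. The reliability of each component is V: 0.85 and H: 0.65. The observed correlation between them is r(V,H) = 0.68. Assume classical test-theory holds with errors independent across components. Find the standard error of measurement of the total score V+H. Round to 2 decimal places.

2.60

Var(total) = 33.01 + 19.992 = 53.002.
True-score variance = 26.2585 + 19.992 = 46.2505, so reliability = 0.8726.
Error variance = 53.002 − 46.2505 = 6.7515; SEM = √6.7515 = 2.60.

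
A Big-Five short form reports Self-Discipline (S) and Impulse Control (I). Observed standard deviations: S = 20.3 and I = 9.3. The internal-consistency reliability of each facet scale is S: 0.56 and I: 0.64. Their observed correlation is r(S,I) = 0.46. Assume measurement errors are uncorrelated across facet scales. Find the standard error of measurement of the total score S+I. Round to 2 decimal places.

14.58

Var(total) = 498.58 + 173.687 = 672.267.
True-score variance = 286.124 + 173.687 = 459.811, so reliability = 0.6840.
Error variance = 672.267 − 459.811 = 212.456; SEM = √212.456 = 14.58.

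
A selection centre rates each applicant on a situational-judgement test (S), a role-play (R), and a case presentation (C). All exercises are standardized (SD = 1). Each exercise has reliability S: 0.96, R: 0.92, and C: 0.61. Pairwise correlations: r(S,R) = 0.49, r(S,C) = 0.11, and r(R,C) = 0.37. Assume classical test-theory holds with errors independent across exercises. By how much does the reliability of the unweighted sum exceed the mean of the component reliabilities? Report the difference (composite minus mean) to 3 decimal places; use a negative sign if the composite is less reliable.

Var(sum) = 3 + 1.94 = 4.94; true-score variance = 2.49 + 1.94 = 4.43; composite reliability = 0.8968.
Mean component reliability = 0.8300.
Difference = 0.8968 − 0.8300 = 0.067.

0.067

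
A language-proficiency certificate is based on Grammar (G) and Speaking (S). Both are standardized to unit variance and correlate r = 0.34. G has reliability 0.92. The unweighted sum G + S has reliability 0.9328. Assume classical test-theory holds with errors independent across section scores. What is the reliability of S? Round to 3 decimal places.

0.900

Var(G+S) = 2 + 2·0.34 = 2.680.
True-score variance = ρ_G + ρ_S + 2·0.34, so 0.9328 = (0.92 + ρ_S + 0.68) / 2.680.
ρ_S = 0.9328·2.680 − 0.92 − 0.68 = 0.900.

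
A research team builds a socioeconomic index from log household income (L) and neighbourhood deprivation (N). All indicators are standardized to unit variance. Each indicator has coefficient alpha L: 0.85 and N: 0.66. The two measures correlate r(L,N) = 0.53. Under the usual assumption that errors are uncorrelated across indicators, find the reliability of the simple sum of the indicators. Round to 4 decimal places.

0.8399

Var(L+N) = 2 + 2·[0.53] = 2 + 1.06 = 3.06.
With uncorrelated errors the cross-covariances are all true-score covariance, so they carry over unchanged; only the diagonal terms shrink to ρᵢσᵢ².
True-score variance = [0.85 + 0.66] + 1.06 = 1.51 + 1.06 = 2.57.
Reliability = 2.57 / 3.06 = 0.8399.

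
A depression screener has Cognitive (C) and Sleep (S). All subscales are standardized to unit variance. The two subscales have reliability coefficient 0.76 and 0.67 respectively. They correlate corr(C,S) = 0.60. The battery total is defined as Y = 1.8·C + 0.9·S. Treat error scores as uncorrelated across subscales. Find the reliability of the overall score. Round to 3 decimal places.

Var(Y) = 1.8² + 0.9² + 2·[1.62·0.60] = 4.05 + 1.944 = 5.994.
Because errors are independent across components, Cov(Tᵢ,Tⱼ) = Cov(Xᵢ,Xⱼ); the off-diagonal part of the true-score variance is the same as above.
True-score variance = [1.8²·0.76 + 0.9²·0.67] + 1.944 = 3.0051 + 1.944 = 4.9491.
Reliability = 4.9491 / 5.994 = 0.826.

0.826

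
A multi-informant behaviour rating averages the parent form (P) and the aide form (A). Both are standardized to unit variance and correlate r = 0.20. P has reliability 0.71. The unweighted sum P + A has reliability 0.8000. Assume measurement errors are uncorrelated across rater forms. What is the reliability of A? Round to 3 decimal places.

Var(P+A) = 2 + 2·0.20 = 2.400.
True-score variance = ρ_P + ρ_A + 2·0.20, so 0.8000 = (0.71 + ρ_A + 0.40) / 2.400.
ρ_A = 0.8000·2.400 − 0.71 − 0.40 = 0.810.

0.810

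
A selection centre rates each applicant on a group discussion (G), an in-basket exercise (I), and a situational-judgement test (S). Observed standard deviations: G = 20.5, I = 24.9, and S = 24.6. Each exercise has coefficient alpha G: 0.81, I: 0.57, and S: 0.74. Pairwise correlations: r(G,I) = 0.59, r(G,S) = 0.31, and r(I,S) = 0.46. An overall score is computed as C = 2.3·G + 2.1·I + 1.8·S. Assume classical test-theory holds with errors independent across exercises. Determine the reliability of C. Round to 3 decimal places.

Var(C) = 2.3²·20.5² + 2.1²·24.9² + 1.8²·24.6² + 2·[4.83·20.5·24.9·0.59 + 4.14·20.5·24.6·0.31 + 3.78·24.9·24.6·0.46] = 6918.08 + 6333.87 = 13252.
Because errors are independent across components, Cov(Tᵢ,Tⱼ) = Cov(Xᵢ,Xⱼ); the off-diagonal part of the true-score variance is the same as above.
True-score variance = [2.3²·20.5²·0.81 + 2.1²·24.9²·0.57 + 1.8²·24.6²·0.74] + 6333.87 = 4810.18 + 6333.87 = 11144.
Reliability = 11144 / 13252 = 0.841.

0.841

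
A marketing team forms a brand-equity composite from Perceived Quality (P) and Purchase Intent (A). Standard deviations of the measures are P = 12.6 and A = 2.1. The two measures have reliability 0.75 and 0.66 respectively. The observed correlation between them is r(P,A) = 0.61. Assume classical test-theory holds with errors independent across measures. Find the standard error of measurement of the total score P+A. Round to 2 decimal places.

Var(total) = 163.17 + 32.2812 = 195.451.
True-score variance = 121.981 + 32.2812 = 154.262, so reliability = 0.7893.
Error variance = 195.451 − 154.262 = 41.1894; SEM = √41.1894 = 6.42.

6.42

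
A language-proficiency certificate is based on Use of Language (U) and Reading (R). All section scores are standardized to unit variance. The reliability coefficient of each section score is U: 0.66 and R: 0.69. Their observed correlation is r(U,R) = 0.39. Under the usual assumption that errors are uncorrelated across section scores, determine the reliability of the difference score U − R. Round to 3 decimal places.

Var(U−R) = 1 + 1 − 2·0.39 = 2 − 0.78 = 1.22.
Because errors are independent across components, Cov(Tᵢ,Tⱼ) = Cov(Xᵢ,Xⱼ); the off-diagonal part of the true-score variance is the same as above.
True-score variance = [0.66 + 0.69] − 0.78 = 1.35 − 0.78 = 0.57.
Reliability = 0.57 / 1.22 = 0.467.

0.467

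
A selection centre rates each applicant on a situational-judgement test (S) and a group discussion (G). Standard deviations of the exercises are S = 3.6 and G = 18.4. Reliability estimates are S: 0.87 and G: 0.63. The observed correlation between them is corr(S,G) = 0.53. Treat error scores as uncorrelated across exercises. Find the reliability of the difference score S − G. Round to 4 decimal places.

Var(S−G) = 3.6² + 18.4² − 2·3.6·18.4·0.53 = 351.52 − 70.2144 = 281.306.
Because errors are independent across components, Cov(Tᵢ,Tⱼ) = Cov(Xᵢ,Xⱼ); the off-diagonal part of the true-score variance is the same as above.
True-score variance = [3.6²·0.87 + 18.4²·0.63] − 70.2144 = 224.568 − 70.2144 = 154.354.
Reliability = 154.354 / 281.306 = 0.5487.

0.5487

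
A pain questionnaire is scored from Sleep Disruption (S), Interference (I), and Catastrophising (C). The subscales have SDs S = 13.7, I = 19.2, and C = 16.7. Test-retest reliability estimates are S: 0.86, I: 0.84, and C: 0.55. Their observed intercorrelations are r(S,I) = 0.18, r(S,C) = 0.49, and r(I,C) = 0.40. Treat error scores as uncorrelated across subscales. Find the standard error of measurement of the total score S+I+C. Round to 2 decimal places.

14.52

Var(total) = 835.22 + 575.421 = 1410.64.
True-score variance = 624.46 + 575.421 = 1199.88, so reliability = 0.8506.
Error variance = 1410.64 − 1199.88 = 210.759; SEM = √210.759 = 14.52.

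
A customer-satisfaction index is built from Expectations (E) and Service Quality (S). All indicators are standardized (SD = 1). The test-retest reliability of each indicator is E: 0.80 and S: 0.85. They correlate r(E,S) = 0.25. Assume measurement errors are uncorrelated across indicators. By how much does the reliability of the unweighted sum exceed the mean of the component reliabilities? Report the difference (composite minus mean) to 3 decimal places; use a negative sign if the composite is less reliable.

Var(sum) = 2 + 0.5 = 2.5; true-score variance = 1.65 + 0.5 = 2.15; composite reliability = 0.8600.
Mean component reliability = 0.8250.
Difference = 0.8600 − 0.8250 = 0.035.

0.035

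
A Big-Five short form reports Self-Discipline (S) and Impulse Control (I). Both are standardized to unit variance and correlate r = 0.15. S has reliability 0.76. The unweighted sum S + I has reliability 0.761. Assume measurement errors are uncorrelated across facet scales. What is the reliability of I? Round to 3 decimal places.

Var(S+I) = 2 + 2·0.15 = 2.300.
True-score variance = ρ_S + ρ_I + 2·0.15, so 0.761 = (0.76 + ρ_I + 0.30) / 2.300.
ρ_I = 0.761·2.300 − 0.76 − 0.30 = 0.690.

0.690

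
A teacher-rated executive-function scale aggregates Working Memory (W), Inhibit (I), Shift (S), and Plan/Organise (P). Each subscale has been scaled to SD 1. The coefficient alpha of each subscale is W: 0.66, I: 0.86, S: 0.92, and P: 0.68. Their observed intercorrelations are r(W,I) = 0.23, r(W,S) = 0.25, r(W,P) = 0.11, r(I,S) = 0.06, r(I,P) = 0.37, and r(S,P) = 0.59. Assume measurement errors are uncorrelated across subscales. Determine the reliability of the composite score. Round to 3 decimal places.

Var(W+I+S+P) = 4 + 2·[0.23 + 0.25 + 0.11 + 0.06 + 0.37 + 0.59] = 4 + 3.22 = 7.22.
With uncorrelated errors the cross-covariances are all true-score covariance, so they carry over unchanged; only the diagonal terms shrink to ρᵢσᵢ².
True-score variance = [0.66 + 0.86 + 0.92 + 0.68] + 3.22 = 3.12 + 3.22 = 6.34.
Reliability = 6.34 / 7.22 = 0.878.

0.878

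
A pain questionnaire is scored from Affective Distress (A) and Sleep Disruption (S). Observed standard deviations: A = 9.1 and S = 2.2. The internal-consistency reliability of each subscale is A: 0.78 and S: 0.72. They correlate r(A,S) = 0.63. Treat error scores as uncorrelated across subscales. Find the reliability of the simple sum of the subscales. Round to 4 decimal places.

Var(A+S) = 9.1² + 2.2² + 2·[9.1·2.2·0.63] = 87.65 + 25.2252 = 112.875.
With uncorrelated errors the cross-covariances are all true-score covariance, so they carry over unchanged; only the diagonal terms shrink to ρᵢσᵢ².
True-score variance = [9.1²·0.78 + 2.2²·0.72] + 25.2252 = 68.0766 + 25.2252 = 93.3018.
Reliability = 93.3018 / 112.875 = 0.8266.

0.8266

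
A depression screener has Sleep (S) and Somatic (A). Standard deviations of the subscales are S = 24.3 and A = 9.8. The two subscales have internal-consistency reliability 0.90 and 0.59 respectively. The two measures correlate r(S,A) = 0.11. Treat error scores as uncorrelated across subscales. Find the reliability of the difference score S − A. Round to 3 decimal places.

Var(S−A) = 24.3² + 9.8² − 2·24.3·9.8·0.11 = 686.53 − 52.3908 = 634.139.
Because errors are independent across components, Cov(Tᵢ,Tⱼ) = Cov(Xᵢ,Xⱼ); the off-diagonal part of the true-score variance is the same as above.
True-score variance = [24.3²·0.90 + 9.8²·0.59] − 52.3908 = 588.105 − 52.3908 = 535.714.
Reliability = 535.714 / 634.139 = 0.845.

0.845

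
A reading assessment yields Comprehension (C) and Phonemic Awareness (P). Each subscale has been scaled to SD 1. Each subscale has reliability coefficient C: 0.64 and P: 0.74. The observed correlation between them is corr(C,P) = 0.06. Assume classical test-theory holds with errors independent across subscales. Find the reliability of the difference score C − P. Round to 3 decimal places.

0.670

Var(C−P) = 1 + 1 − 2·0.06 = 2 − 0.12 = 1.88.
Because errors are independent across components, Cov(Tᵢ,Tⱼ) = Cov(Xᵢ,Xⱼ); the off-diagonal part of the true-score variance is the same as above.
True-score variance = [0.64 + 0.74] − 0.12 = 1.38 − 0.12 = 1.26.
Reliability = 1.26 / 1.88 = 0.670.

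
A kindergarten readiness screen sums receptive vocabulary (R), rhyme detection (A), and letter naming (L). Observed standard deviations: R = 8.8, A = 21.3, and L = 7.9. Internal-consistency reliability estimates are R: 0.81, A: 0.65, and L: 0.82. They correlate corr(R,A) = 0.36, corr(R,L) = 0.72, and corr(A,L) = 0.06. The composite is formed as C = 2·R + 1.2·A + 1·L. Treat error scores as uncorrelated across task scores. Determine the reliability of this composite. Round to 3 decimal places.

0.810

Var(C) = 2²·8.8² + 1.2²·21.3² + 7.9² + 2·[2.4·8.8·21.3·0.36 + 2·8.8·7.9·0.72 + 1.2·21.3·7.9·0.06] = 1025.48 + 548.345 = 1573.83.
Because errors are independent across components, Cov(Tᵢ,Tⱼ) = Cov(Xᵢ,Xⱼ); the off-diagonal part of the true-score variance is the same as above.
True-score variance = [2²·8.8²·0.81 + 1.2²·21.3²·0.65 + 7.9²·0.82] + 548.345 = 726.736 + 548.345 = 1275.08.
Reliability = 1275.08 / 1573.83 = 0.810.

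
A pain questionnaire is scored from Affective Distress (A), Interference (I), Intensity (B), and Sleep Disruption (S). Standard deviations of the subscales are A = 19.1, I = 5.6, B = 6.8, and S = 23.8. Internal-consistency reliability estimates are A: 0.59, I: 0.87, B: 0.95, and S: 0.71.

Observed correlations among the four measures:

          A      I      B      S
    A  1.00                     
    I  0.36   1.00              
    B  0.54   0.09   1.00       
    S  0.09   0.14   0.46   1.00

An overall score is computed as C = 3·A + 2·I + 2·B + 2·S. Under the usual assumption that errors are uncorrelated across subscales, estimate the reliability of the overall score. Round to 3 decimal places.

Var(C) = 3²·19.1² + 2²·5.6² + 2²·6.8² + 2²·23.8² + 2·[6·19.1·5.6·0.36 + 6·19.1·6.8·0.54 + 6·19.1·23.8·0.09 + 4·5.6·6.8·0.09 + 4·5.6·23.8·0.14 + 4·6.8·23.8·0.46] = 5859.45 + 2566.9 = 8426.35.
With uncorrelated errors the cross-covariances are all true-score covariance, so they carry over unchanged; only the diagonal terms shrink to ρᵢσᵢ².
True-score variance = [3²·19.1²·0.59 + 2²·5.6²·0.87 + 2²·6.8²·0.95 + 2²·23.8²·0.71] + 2566.9 = 3830.68 + 2566.9 = 6397.57.
Reliability = 6397.57 / 8426.35 = 0.759.

0.759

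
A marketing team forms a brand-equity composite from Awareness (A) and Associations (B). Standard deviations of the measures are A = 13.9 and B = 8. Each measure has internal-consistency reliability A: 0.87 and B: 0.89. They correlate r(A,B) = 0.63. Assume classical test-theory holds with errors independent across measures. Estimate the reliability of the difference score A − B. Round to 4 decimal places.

Var(A−B) = 13.9² + 8² − 2·13.9·8·0.63 = 257.21 − 140.112 = 117.098.
Under uncorrelated errors the observed covariances equal the true-score covariances, so only the own-variance terms attenuate.
True-score variance = [13.9²·0.87 + 8²·0.89] − 140.112 = 225.053 − 140.112 = 84.9407.
Reliability = 84.9407 / 117.098 = 0.7254.

0.7254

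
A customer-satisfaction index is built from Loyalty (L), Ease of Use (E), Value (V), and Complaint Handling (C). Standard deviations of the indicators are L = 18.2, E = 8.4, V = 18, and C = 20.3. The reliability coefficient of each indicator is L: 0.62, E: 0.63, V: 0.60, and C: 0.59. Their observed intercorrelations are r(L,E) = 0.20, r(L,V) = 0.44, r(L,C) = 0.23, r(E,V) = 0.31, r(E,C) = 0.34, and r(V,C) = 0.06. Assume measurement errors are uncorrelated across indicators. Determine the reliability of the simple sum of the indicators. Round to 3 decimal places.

Var(L+E+V+C) = 18.2² + 8.4² + 18² + 20.3² + 2·[18.2·8.4·0.20 + 18.2·18·0.44 + 18.2·20.3·0.23 + 8.4·18·0.31 + 8.4·20.3·0.34 + 18·20.3·0.06] = 1137.89 + 772.937 = 1910.83.
Under uncorrelated errors the observed covariances equal the true-score covariances, so only the own-variance terms attenuate.
True-score variance = [18.2²·0.62 + 8.4²·0.63 + 18²·0.60 + 20.3²·0.59] + 772.937 = 687.355 + 772.937 = 1460.29.
Reliability = 1460.29 / 1910.83 = 0.764.

0.764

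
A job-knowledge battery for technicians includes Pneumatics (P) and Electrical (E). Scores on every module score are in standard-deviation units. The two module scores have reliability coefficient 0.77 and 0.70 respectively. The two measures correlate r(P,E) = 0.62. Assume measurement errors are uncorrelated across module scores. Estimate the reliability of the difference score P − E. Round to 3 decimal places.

0.303

Var(P−E) = 1 + 1 − 2·0.62 = 2 − 1.24 = 0.76.
Because errors are independent across components, Cov(Tᵢ,Tⱼ) = Cov(Xᵢ,Xⱼ); the off-diagonal part of the true-score variance is the same as above.
True-score variance = [0.77 + 0.70] − 1.24 = 1.47 − 1.24 = 0.23.
Reliability = 0.23 / 0.76 = 0.303.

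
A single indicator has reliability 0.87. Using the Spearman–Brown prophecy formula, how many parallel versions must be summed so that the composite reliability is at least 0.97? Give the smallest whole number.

k ≥ ρ*(1−ρ₁)/(ρ₁(1−ρ*)) = 0.97·0.13 / (0.87·0.03) = 4.831.
Smallest integer k = 5.

5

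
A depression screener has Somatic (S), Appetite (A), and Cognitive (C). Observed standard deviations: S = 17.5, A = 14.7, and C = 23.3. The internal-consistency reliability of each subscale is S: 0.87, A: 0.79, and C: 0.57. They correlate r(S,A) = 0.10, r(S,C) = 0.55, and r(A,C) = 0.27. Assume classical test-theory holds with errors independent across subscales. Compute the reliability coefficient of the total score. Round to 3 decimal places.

Var(S+A+C) = 17.5² + 14.7² + 23.3² + 2·[17.5·14.7·0.10 + 17.5·23.3·0.55 + 14.7·23.3·0.27] = 1065.23 + 684.93 = 1750.16.
Under uncorrelated errors the observed covariances equal the true-score covariances, so only the own-variance terms attenuate.
True-score variance = [17.5²·0.87 + 14.7²·0.79 + 23.3²·0.57] + 684.93 = 746.596 + 684.93 = 1431.53.
Reliability = 1431.53 / 1750.16 = 0.818.

0.818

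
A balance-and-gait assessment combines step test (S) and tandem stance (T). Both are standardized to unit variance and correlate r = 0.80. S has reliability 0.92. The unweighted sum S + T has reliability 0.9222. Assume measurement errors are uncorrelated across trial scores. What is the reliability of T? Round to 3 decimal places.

0.800

Var(S+T) = 2 + 2·0.80 = 3.600.
True-score variance = ρ_S + ρ_T + 2·0.80, so 0.9222 = (0.92 + ρ_T + 1.60) / 3.600.
ρ_T = 0.9222·3.600 − 0.92 − 1.60 = 0.800.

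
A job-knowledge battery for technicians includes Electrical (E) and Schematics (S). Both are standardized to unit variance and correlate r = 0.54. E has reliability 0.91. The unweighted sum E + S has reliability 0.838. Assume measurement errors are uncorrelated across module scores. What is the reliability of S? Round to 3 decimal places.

Var(E+S) = 2 + 2·0.54 = 3.080.
True-score variance = ρ_E + ρ_S + 2·0.54, so 0.838 = (0.91 + ρ_S + 1.08) / 3.080.
ρ_S = 0.838·3.080 − 0.91 − 1.08 = 0.591.

0.591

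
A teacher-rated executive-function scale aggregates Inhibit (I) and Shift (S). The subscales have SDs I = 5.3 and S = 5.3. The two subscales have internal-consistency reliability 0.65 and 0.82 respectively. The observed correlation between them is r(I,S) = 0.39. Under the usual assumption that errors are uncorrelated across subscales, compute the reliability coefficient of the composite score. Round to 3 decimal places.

0.809

Var(I+S) = 5.3² + 5.3² + 2·[5.3·5.3·0.39] = 56.18 + 21.9102 = 78.0902.
With uncorrelated errors the cross-covariances are all true-score covariance, so they carry over unchanged; only the diagonal terms shrink to ρᵢσᵢ².
True-score variance = [5.3²·0.65 + 5.3²·0.82] + 21.9102 = 41.2923 + 21.9102 = 63.2025.
Reliability = 63.2025 / 78.0902 = 0.809.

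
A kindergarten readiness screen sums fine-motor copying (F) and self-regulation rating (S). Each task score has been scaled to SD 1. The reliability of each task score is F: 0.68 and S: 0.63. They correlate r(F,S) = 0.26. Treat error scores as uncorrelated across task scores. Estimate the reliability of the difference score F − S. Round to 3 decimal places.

0.534

Var(F−S) = 1 + 1 − 2·0.26 = 2 − 0.52 = 1.48.
Under uncorrelated errors the observed covariances equal the true-score covariances, so only the own-variance terms attenuate.
True-score variance = [0.68 + 0.63] − 0.52 = 1.31 − 0.52 = 0.79.
Reliability = 0.79 / 1.48 = 0.534.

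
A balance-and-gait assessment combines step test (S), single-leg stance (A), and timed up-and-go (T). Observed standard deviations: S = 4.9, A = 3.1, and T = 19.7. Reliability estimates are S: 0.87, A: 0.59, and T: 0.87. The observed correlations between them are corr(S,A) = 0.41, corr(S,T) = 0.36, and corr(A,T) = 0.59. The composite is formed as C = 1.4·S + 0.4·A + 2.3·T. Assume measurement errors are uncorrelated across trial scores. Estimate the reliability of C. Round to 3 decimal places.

Var(C) = 1.4²·4.9² + 0.4²·3.1² + 2.3²·19.7² + 2·[0.56·4.9·3.1·0.41 + 3.22·4.9·19.7·0.36 + 0.92·3.1·19.7·0.59] = 2101.59 + 297.068 = 2398.66.
Because errors are independent across components, Cov(Tᵢ,Tⱼ) = Cov(Xᵢ,Xⱼ); the off-diagonal part of the true-score variance is the same as above.
True-score variance = [1.4²·4.9²·0.87 + 0.4²·3.1²·0.59 + 2.3²·19.7²·0.87] + 297.068 = 1827.96 + 297.068 = 2125.02.
Reliability = 2125.02 / 2398.66 = 0.886.

0.886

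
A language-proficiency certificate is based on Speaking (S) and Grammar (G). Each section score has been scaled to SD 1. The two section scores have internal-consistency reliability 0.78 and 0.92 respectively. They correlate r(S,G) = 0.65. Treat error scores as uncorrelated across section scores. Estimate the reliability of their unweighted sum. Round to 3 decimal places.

0.909

Var(S+G) = 2 + 2·[0.65] = 2 + 1.3 = 3.3.
Under uncorrelated errors the observed covariances equal the true-score covariances, so only the own-variance terms attenuate.
True-score variance = [0.78 + 0.92] + 1.3 = 1.7 + 1.3 = 3.
Reliability = 3 / 3.3 = 0.909.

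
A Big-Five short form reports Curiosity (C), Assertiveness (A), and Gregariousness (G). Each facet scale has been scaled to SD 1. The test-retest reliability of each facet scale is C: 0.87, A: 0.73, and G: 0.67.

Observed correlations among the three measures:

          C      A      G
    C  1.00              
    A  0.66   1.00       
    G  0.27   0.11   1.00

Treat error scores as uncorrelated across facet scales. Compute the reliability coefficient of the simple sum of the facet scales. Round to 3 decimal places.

Var(C+A+G) = 3 + 2·[0.66 + 0.27 + 0.11] = 3 + 2.08 = 5.08.
Under uncorrelated errors the observed covariances equal the true-score covariances, so only the own-variance terms attenuate.
True-score variance = [0.87 + 0.73 + 0.67] + 2.08 = 2.27 + 2.08 = 4.35.
Reliability = 4.35 / 5.08 = 0.856.

0.856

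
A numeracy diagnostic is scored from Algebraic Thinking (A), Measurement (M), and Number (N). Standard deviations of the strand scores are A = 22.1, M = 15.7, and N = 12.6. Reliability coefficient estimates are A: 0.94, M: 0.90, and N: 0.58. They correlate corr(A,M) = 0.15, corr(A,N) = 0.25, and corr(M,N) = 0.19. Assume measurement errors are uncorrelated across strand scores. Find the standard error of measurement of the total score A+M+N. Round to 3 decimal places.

10.983

Var(total) = 893.66 + 318.493 = 1212.15.
True-score variance = 773.027 + 318.493 = 1091.52, so reliability = 0.9005.
Error variance = 1212.15 − 1091.52 = 120.633; SEM = √120.633 = 10.983.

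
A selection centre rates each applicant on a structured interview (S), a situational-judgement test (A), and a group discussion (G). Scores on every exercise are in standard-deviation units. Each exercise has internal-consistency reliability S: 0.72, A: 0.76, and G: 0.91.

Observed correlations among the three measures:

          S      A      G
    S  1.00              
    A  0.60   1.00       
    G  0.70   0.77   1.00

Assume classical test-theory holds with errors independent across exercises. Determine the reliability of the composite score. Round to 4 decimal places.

Var(S+A+G) = 3 + 2·[0.60 + 0.70 + 0.77] = 3 + 4.14 = 7.14.
Under uncorrelated errors the observed covariances equal the true-score covariances, so only the own-variance terms attenuate.
True-score variance = [0.72 + 0.76 + 0.91] + 4.14 = 2.39 + 4.14 = 6.53.
Reliability = 6.53 / 7.14 = 0.9146.

0.9146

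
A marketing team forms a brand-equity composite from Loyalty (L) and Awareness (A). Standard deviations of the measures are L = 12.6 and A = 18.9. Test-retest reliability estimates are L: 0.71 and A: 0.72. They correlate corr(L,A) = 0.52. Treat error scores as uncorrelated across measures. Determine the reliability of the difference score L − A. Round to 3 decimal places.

0.456

Var(L−A) = 12.6² + 18.9² − 2·12.6·18.9·0.52 = 515.97 − 247.666 = 268.304.
Because errors are independent across components, Cov(Tᵢ,Tⱼ) = Cov(Xᵢ,Xⱼ); the off-diagonal part of the true-score variance is the same as above.
True-score variance = [12.6²·0.71 + 18.9²·0.72] − 247.666 = 369.911 − 247.666 = 122.245.
Reliability = 122.245 / 268.304 = 0.456.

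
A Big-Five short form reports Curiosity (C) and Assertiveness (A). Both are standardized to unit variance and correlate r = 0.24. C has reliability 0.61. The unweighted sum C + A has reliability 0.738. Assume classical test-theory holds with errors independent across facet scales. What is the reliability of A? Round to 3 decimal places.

0.740

Var(C+A) = 2 + 2·0.24 = 2.480.
True-score variance = ρ_C + ρ_A + 2·0.24, so 0.738 = (0.61 + ρ_A + 0.48) / 2.480.
ρ_A = 0.738·2.480 − 0.61 − 0.48 = 0.740.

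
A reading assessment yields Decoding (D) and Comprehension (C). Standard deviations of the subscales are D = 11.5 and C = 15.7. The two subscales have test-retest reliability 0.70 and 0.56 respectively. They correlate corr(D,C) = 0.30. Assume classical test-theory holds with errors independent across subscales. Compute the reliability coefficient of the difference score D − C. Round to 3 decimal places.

0.452

Var(D−C) = 11.5² + 15.7² − 2·11.5·15.7·0.30 = 378.74 − 108.33 = 270.41.
With uncorrelated errors the cross-covariances are all true-score covariance, so they carry over unchanged; only the diagonal terms shrink to ρᵢσᵢ².
True-score variance = [11.5²·0.70 + 15.7²·0.56] − 108.33 = 230.609 − 108.33 = 122.279.
Reliability = 122.279 / 270.41 = 0.452.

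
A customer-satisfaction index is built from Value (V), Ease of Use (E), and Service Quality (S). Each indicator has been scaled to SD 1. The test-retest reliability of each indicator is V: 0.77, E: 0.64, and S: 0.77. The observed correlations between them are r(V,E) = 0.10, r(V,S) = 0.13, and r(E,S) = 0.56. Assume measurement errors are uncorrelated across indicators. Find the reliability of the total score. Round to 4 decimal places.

Var(V+E+S) = 3 + 2·[0.10 + 0.13 + 0.56] = 3 + 1.58 = 4.58.
With uncorrelated errors the cross-covariances are all true-score covariance, so they carry over unchanged; only the diagonal terms shrink to ρᵢσᵢ².
True-score variance = [0.77 + 0.64 + 0.77] + 1.58 = 2.18 + 1.58 = 3.76.
Reliability = 3.76 / 4.58 = 0.8210.

0.8210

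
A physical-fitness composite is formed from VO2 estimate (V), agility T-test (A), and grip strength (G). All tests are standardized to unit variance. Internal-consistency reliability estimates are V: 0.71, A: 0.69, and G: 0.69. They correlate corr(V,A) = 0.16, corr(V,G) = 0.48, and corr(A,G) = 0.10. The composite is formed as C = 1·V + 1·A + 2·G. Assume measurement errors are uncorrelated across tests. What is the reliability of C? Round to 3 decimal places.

0.787

Var(C) = 1 + 1 + 2² + 2·[0.16 + 2·0.48 + 2·0.10] = 6 + 2.64 = 8.64.
With uncorrelated errors the cross-covariances are all true-score covariance, so they carry over unchanged; only the diagonal terms shrink to ρᵢσᵢ².
True-score variance = [0.71 + 0.69 + 2²·0.69] + 2.64 = 4.16 + 2.64 = 6.8.
Reliability = 6.8 / 8.64 = 0.787.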